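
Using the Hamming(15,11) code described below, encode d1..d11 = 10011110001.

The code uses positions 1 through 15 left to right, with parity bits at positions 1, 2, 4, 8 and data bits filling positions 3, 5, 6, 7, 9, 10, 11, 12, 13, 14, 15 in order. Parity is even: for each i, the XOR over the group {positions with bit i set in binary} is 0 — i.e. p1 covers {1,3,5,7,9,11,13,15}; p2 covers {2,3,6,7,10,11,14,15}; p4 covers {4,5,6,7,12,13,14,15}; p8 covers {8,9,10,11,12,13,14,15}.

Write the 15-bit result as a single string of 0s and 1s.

111000101110001

Place data at non-parity positions: p1 p2 1 p4 0 0 1 p8 1 1 1 0 0 0 1
p1 (pos 1,3,5,7,9,11,13,15): XOR of data positions = 1⊕0⊕1⊕1⊕1⊕0⊕1 = 1
p2 (pos 2,3,6,7,10,11,14,15): XOR of data positions = 1⊕0⊕1⊕1⊕1⊕0⊕1 = 1
p4 (pos 4,5,6,7,12,13,14,15): XOR of data positions = 0⊕0⊕1⊕0⊕0⊕0⊕1 = 0
p8 (pos 8,9,10,11,12,13,14,15): XOR of data positions = 1⊕1⊕1⊕0⊕0⊕0⊕1 = 0
Codeword: 111000101110001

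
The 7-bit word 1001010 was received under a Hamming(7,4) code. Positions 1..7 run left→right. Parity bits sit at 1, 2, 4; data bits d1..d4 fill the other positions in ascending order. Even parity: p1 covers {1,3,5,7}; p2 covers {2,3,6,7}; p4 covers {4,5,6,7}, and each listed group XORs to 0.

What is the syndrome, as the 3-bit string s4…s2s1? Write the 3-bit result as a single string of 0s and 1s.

011

s1 (pos 1,3,5,7): 1⊕0⊕0⊕0 = 1
s2 (pos 2,3,6,7): 0⊕0⊕1⊕0 = 1
s4 (pos 4,5,6,7): 1⊕0⊕1⊕0 = 0
Syndrome s4…s1 = 011 → error at position 3.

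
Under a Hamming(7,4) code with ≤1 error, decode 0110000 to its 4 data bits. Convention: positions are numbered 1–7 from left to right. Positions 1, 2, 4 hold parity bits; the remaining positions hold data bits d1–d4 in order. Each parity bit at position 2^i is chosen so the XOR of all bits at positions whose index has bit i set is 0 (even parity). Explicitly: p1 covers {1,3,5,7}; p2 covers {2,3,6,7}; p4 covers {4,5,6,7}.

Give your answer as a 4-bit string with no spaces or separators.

1000

s1 (pos 1,3,5,7): 0⊕1⊕0⊕0 = 1
s2 (pos 2,3,6,7): 1⊕1⊕0⊕0 = 0
s4 (pos 4,5,6,7): 0⊕0⊕0⊕0 = 0
Syndrome s4…s1 = 001 → error at position 1.
Flip position 1: 0110000 → 1110000
Read data bits from positions 3,5,6,7: 1000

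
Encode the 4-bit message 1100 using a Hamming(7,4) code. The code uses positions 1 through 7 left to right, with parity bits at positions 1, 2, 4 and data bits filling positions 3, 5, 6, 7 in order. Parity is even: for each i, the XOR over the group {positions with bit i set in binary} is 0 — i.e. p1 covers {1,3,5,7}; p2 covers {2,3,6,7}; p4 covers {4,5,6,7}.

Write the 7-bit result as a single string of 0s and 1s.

0111100

Place data at non-parity positions: p1 p2 1 p4 1 0 0
p1 (pos 1,3,5,7): XOR of data positions = 1⊕1⊕0 = 0
p2 (pos 2,3,6,7): XOR of data positions = 1⊕0⊕0 = 1
p4 (pos 4,5,6,7): XOR of data positions = 1⊕0⊕0 = 1
Codeword: 0111100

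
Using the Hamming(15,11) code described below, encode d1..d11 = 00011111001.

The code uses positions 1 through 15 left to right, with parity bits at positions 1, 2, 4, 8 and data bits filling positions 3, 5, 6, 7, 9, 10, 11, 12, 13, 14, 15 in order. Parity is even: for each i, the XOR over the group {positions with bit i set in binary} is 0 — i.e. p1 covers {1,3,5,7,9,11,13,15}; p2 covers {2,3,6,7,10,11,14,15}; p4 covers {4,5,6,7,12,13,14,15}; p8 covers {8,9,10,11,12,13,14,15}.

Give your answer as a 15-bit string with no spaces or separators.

Place data at non-parity positions: p1 p2 0 p4 0 0 1 p8 1 1 1 1 0 0 1
p1 (pos 1,3,5,7,9,11,13,15): XOR of data positions = 0⊕0⊕1⊕1⊕1⊕0⊕1 = 0
p2 (pos 2,3,6,7,10,11,14,15): XOR of data positions = 0⊕0⊕1⊕1⊕1⊕0⊕1 = 0
p4 (pos 4,5,6,7,12,13,14,15): XOR of data positions = 0⊕0⊕1⊕1⊕0⊕0⊕1 = 1
p8 (pos 8,9,10,11,12,13,14,15): XOR of data positions = 1⊕1⊕1⊕1⊕0⊕0⊕1 = 1
Codeword: 000100111111001

000100111111001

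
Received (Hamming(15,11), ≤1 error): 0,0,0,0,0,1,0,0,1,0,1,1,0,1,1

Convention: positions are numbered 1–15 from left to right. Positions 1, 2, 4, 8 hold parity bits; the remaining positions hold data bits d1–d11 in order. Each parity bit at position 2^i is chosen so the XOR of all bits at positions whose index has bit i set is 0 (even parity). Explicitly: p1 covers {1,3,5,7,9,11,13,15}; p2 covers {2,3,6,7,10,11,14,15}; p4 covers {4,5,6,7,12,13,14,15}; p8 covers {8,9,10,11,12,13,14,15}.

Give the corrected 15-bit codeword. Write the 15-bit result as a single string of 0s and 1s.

s1 (pos 1,3,5,7,9,11,13,15): 0⊕0⊕0⊕0⊕1⊕1⊕0⊕1 = 1
s2 (pos 2,3,6,7,10,11,14,15): 0⊕0⊕1⊕0⊕0⊕1⊕1⊕1 = 0
s4 (pos 4,5,6,7,12,13,14,15): 0⊕0⊕1⊕0⊕1⊕0⊕1⊕1 = 0
s8 (pos 8,9,10,11,12,13,14,15): 0⊕1⊕0⊕1⊕1⊕0⊕1⊕1 = 1
Syndrome s8…s1 = 1001 → error at position 9.
Flip position 9: 000001001011011 → 000001000011011

000001000011011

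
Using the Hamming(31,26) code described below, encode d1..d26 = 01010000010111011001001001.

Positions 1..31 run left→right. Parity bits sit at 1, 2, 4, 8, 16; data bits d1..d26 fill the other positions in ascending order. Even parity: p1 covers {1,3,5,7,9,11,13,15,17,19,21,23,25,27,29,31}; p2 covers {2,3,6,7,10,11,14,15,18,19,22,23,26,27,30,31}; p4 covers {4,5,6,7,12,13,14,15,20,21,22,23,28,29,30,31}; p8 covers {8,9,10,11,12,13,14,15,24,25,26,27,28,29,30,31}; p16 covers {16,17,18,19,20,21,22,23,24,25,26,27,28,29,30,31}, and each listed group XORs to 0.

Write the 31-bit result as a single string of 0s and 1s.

1001101000000100111011001001001

Place data at non-parity positions: p1 p2 0 p4 1 0 1 p8 0 0 0 0 0 1 0 p16 1 1 1 0 1 1 0 0 1 0 0 1 0 0 1
p1 (pos 1,3,5,7,9,11,13,15,17,19,21,23,25,27,29,31): XOR of data positions = 0⊕1⊕1⊕0⊕0⊕0⊕0⊕1⊕1⊕1⊕0⊕1⊕0⊕0⊕1 = 1
p2 (pos 2,3,6,7,10,11,14,15,18,19,22,23,26,27,30,31): XOR of data positions = 0⊕0⊕1⊕0⊕0⊕1⊕0⊕1⊕1⊕1⊕0⊕0⊕0⊕0⊕1 = 0
p4 (pos 4,5,6,7,12,13,14,15,20,21,22,23,28,29,30,31): XOR of data positions = 1⊕0⊕1⊕0⊕0⊕1⊕0⊕0⊕1⊕1⊕0⊕1⊕0⊕0⊕1 = 1
p8 (pos 8,9,10,11,12,13,14,15,24,25,26,27,28,29,30,31): XOR of data positions = 0⊕0⊕0⊕0⊕0⊕1⊕0⊕0⊕1⊕0⊕0⊕1⊕0⊕0⊕1 = 0
p16 (pos 16,17,18,19,20,21,22,23,24,25,26,27,28,29,30,31): XOR of data positions = 1⊕1⊕1⊕0⊕1⊕1⊕0⊕0⊕1⊕0⊕0⊕1⊕0⊕0⊕1 = 0
Codeword: 1001101000000100111011001001001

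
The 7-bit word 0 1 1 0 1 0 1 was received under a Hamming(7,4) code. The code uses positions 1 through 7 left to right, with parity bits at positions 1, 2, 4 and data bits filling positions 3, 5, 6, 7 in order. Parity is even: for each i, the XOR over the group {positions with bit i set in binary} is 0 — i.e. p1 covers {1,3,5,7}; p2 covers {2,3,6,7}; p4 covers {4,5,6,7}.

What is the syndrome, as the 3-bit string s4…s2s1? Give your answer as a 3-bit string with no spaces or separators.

011

s1 (pos 1,3,5,7): 0⊕1⊕1⊕1 = 1
s2 (pos 2,3,6,7): 1⊕1⊕0⊕1 = 1
s4 (pos 4,5,6,7): 0⊕1⊕0⊕1 = 0
Syndrome s4…s1 = 011 → error at position 3.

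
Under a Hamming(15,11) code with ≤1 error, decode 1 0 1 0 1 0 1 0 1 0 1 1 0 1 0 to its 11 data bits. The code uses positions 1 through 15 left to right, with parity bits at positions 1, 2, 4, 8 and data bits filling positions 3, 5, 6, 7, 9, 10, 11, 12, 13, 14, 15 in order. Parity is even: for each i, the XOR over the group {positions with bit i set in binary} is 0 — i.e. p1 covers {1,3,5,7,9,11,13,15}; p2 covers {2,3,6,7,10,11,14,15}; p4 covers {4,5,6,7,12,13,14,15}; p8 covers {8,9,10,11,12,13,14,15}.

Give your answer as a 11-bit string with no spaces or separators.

11011011010

s1 (pos 1,3,5,7,9,11,13,15): 1⊕1⊕1⊕1⊕1⊕1⊕0⊕0 = 0
s2 (pos 2,3,6,7,10,11,14,15): 0⊕1⊕0⊕1⊕0⊕1⊕1⊕0 = 0
s4 (pos 4,5,6,7,12,13,14,15): 0⊕1⊕0⊕1⊕1⊕0⊕1⊕0 = 0
s8 (pos 8,9,10,11,12,13,14,15): 0⊕1⊕0⊕1⊕1⊕0⊕1⊕0 = 0
Syndrome s8…s1 = 0000 → no error.
Read data bits from positions 3,5,6,7,9,10,11,12,13,14,15: 11011011010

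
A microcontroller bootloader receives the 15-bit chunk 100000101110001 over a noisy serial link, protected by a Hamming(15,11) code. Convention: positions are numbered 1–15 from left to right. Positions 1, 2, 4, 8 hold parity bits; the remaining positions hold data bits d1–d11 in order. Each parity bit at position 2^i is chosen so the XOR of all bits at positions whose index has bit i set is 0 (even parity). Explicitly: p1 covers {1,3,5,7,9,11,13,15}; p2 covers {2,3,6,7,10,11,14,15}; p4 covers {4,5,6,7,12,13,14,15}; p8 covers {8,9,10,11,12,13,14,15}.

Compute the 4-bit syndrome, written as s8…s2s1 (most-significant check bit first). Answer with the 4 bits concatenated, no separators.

0001

s1 (pos 1,3,5,7,9,11,13,15): 1⊕0⊕0⊕1⊕1⊕1⊕0⊕1 = 1
s2 (pos 2,3,6,7,10,11,14,15): 0⊕0⊕0⊕1⊕1⊕1⊕0⊕1 = 0
s4 (pos 4,5,6,7,12,13,14,15): 0⊕0⊕0⊕1⊕0⊕0⊕0⊕1 = 0
s8 (pos 8,9,10,11,12,13,14,15): 0⊕1⊕1⊕1⊕0⊕0⊕0⊕1 = 0
Syndrome s8…s1 = 0001 → error at position 1.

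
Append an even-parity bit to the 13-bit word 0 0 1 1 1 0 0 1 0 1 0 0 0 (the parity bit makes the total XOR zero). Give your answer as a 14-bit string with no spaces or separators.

00111001010001

XOR of the 13 data bits: 0⊕0⊕1⊕1⊕1⊕0⊕0⊕1⊕0⊕1⊕0⊕0⊕0 = 1
Parity bit = 1 (so all 14 bits XOR to 0).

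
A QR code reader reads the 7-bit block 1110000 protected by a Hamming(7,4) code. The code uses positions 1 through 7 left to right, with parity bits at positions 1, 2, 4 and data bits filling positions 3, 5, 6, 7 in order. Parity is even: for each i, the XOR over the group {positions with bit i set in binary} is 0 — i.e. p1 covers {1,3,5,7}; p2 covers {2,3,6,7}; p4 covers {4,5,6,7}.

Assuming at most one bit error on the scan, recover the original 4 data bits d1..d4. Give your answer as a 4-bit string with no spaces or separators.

s1 (pos 1,3,5,7): 1⊕1⊕0⊕0 = 0
s2 (pos 2,3,6,7): 1⊕1⊕0⊕0 = 0
s4 (pos 4,5,6,7): 0⊕0⊕0⊕0 = 0
Syndrome s4…s1 = 000 → no error.
Read data bits from positions 3,5,6,7: 1000

1000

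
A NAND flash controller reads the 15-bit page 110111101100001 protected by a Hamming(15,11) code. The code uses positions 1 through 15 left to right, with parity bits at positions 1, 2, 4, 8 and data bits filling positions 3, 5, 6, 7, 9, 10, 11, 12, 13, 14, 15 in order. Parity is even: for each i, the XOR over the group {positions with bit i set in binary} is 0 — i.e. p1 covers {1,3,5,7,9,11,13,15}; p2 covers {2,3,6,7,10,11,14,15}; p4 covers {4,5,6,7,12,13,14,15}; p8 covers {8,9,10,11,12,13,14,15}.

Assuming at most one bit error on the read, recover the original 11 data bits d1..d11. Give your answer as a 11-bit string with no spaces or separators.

01111100000

s1 (pos 1,3,5,7,9,11,13,15): 1⊕0⊕1⊕1⊕1⊕0⊕0⊕1 = 1
s2 (pos 2,3,6,7,10,11,14,15): 1⊕0⊕1⊕1⊕1⊕0⊕0⊕1 = 1
s4 (pos 4,5,6,7,12,13,14,15): 1⊕1⊕1⊕1⊕0⊕0⊕0⊕1 = 1
s8 (pos 8,9,10,11,12,13,14,15): 0⊕1⊕1⊕0⊕0⊕0⊕0⊕1 = 1
Syndrome s8…s1 = 1111 → error at position 15.
Flip position 15: 110111101100001 → 110111101100000
Read data bits from positions 3,5,6,7,9,10,11,12,13,14,15: 01111100000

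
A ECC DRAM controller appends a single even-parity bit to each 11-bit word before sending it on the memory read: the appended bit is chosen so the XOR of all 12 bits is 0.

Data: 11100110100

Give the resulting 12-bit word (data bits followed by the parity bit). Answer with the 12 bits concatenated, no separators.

XOR of the 11 data bits: 1⊕1⊕1⊕0⊕0⊕1⊕1⊕0⊕1⊕0⊕0 = 0
Parity bit = 0 (so all 12 bits XOR to 0).

111001101000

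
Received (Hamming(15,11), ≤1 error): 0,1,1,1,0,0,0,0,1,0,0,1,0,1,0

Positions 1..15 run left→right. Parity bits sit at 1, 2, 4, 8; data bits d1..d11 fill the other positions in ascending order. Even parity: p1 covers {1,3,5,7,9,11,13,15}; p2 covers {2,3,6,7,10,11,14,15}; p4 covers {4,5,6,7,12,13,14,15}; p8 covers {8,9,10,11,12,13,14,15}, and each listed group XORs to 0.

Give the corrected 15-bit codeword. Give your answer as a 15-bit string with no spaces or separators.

011100001001000

s1 (pos 1,3,5,7,9,11,13,15): 0⊕1⊕0⊕0⊕1⊕0⊕0⊕0 = 0
s2 (pos 2,3,6,7,10,11,14,15): 1⊕1⊕0⊕0⊕0⊕0⊕1⊕0 = 1
s4 (pos 4,5,6,7,12,13,14,15): 1⊕0⊕0⊕0⊕1⊕0⊕1⊕0 = 1
s8 (pos 8,9,10,11,12,13,14,15): 0⊕1⊕0⊕0⊕1⊕0⊕1⊕0 = 1
Syndrome s8…s1 = 1110 → error at position 14.
Flip position 14: 011100001001010 → 011100001001000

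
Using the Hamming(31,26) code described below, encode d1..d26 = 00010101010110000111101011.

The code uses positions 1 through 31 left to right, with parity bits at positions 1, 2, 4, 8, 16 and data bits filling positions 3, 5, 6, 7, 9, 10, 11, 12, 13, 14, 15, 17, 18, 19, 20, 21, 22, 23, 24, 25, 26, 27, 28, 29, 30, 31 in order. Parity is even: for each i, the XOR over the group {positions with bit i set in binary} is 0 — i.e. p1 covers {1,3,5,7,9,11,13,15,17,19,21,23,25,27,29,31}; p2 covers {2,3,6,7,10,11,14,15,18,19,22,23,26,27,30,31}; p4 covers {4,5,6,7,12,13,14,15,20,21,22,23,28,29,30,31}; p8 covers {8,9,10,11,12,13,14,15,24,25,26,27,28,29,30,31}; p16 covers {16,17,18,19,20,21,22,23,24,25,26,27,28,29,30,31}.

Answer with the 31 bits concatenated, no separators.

1001001101010101110000111101011

Place data at non-parity positions: p1 p2 0 p4 0 0 1 p8 0 1 0 1 0 1 0 p16 1 1 0 0 0 0 1 1 1 1 0 1 0 1 1
p1 (pos 1,3,5,7,9,11,13,15,17,19,21,23,25,27,29,31): XOR of data positions = 0⊕0⊕1⊕0⊕0⊕0⊕0⊕1⊕0⊕0⊕1⊕1⊕0⊕0⊕1 = 1
p2 (pos 2,3,6,7,10,11,14,15,18,19,22,23,26,27,30,31): XOR of data positions = 0⊕0⊕1⊕1⊕0⊕1⊕0⊕1⊕0⊕0⊕1⊕1⊕0⊕1⊕1 = 0
p4 (pos 4,5,6,7,12,13,14,15,20,21,22,23,28,29,30,31): XOR of data positions = 0⊕0⊕1⊕1⊕0⊕1⊕0⊕0⊕0⊕0⊕1⊕1⊕0⊕1⊕1 = 1
p8 (pos 8,9,10,11,12,13,14,15,24,25,26,27,28,29,30,31): XOR of data positions = 0⊕1⊕0⊕1⊕0⊕1⊕0⊕1⊕1⊕1⊕0⊕1⊕0⊕1⊕1 = 1
p16 (pos 16,17,18,19,20,21,22,23,24,25,26,27,28,29,30,31): XOR of data positions = 1⊕1⊕0⊕0⊕0⊕0⊕1⊕1⊕1⊕1⊕0⊕1⊕0⊕1⊕1 = 1
Codeword: 1001001101010101110000111101011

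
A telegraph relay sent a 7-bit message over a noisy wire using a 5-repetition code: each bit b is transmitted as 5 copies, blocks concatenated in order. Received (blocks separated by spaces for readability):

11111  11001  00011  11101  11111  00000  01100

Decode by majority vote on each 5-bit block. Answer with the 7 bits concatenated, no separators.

1101100

Block 1 (11111): 5 ones → 1
Block 2 (11001): 3 ones → 1
Block 3 (00011): 2 ones → 0
Block 4 (11101): 4 ones → 1
Block 5 (11111): 5 ones → 1
Block 6 (00000): 0 ones → 0
Block 7 (01100): 2 ones → 0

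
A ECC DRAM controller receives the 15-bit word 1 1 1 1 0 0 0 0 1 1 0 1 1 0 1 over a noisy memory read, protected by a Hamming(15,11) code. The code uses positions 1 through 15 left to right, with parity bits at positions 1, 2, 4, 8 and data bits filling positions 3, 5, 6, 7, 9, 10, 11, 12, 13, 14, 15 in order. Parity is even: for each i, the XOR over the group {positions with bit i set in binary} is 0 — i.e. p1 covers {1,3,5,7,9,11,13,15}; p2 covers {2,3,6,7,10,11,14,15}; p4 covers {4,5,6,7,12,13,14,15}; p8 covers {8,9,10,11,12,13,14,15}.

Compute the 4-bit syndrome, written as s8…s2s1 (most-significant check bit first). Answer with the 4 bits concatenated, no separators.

s1 (pos 1,3,5,7,9,11,13,15): 1⊕1⊕0⊕0⊕1⊕0⊕1⊕1 = 1
s2 (pos 2,3,6,7,10,11,14,15): 1⊕1⊕0⊕0⊕1⊕0⊕0⊕1 = 0
s4 (pos 4,5,6,7,12,13,14,15): 1⊕0⊕0⊕0⊕1⊕1⊕0⊕1 = 0
s8 (pos 8,9,10,11,12,13,14,15): 0⊕1⊕1⊕0⊕1⊕1⊕0⊕1 = 1
Syndrome s8…s1 = 1001 → error at position 9.

1001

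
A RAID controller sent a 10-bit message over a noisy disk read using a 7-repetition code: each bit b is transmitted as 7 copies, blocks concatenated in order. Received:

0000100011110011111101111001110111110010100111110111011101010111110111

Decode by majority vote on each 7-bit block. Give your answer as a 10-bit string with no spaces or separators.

Block 1 (0000100): 1 one → 0
Block 2 (0111100): 4 ones → 1
Block 3 (1111110): 6 ones → 1
Block 4 (1111001): 5 ones → 1
Block 5 (1101111): 6 ones → 1
Block 6 (1001010): 3 ones → 0
Block 7 (0111110): 5 ones → 1
Block 8 (1110111): 6 ones → 1
Block 9 (0101011): 4 ones → 1
Block 10 (1110111): 6 ones → 1

0111101111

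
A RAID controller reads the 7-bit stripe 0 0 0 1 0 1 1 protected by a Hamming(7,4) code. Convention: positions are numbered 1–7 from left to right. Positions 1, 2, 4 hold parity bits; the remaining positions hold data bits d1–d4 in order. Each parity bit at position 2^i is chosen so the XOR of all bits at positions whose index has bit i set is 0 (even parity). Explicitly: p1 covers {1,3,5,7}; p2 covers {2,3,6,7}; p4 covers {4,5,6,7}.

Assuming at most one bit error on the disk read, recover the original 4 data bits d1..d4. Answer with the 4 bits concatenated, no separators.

s1 (pos 1,3,5,7): 0⊕0⊕0⊕1 = 1
s2 (pos 2,3,6,7): 0⊕0⊕1⊕1 = 0
s4 (pos 4,5,6,7): 1⊕0⊕1⊕1 = 1
Syndrome s4…s1 = 101 → error at position 5.
Flip position 5: 0001011 → 0001111
Read data bits from positions 3,5,6,7: 0111

0111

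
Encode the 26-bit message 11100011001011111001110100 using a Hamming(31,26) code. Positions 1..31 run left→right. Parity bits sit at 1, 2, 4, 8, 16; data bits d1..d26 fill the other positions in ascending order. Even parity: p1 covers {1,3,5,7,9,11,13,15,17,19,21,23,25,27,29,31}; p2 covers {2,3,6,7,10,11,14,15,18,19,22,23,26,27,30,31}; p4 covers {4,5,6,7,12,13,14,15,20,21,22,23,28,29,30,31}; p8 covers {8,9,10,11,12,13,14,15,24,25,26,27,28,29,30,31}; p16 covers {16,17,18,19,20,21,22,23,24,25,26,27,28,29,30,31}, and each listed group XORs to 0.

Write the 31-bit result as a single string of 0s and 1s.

Place data at non-parity positions: p1 p2 1 p4 1 1 0 p8 0 0 1 1 0 0 1 p16 0 1 1 1 1 1 0 0 1 1 1 0 1 0 0
p1 (pos 1,3,5,7,9,11,13,15,17,19,21,23,25,27,29,31): XOR of data positions = 1⊕1⊕0⊕0⊕1⊕0⊕1⊕0⊕1⊕1⊕0⊕1⊕1⊕1⊕0 = 1
p2 (pos 2,3,6,7,10,11,14,15,18,19,22,23,26,27,30,31): XOR of data positions = 1⊕1⊕0⊕0⊕1⊕0⊕1⊕1⊕1⊕1⊕0⊕1⊕1⊕0⊕0 = 1
p4 (pos 4,5,6,7,12,13,14,15,20,21,22,23,28,29,30,31): XOR of data positions = 1⊕1⊕0⊕1⊕0⊕0⊕1⊕1⊕1⊕1⊕0⊕0⊕1⊕0⊕0 = 0
p8 (pos 8,9,10,11,12,13,14,15,24,25,26,27,28,29,30,31): XOR of data positions = 0⊕0⊕1⊕1⊕0⊕0⊕1⊕0⊕1⊕1⊕1⊕0⊕1⊕0⊕0 = 1
p16 (pos 16,17,18,19,20,21,22,23,24,25,26,27,28,29,30,31): XOR of data positions = 0⊕1⊕1⊕1⊕1⊕1⊕0⊕0⊕1⊕1⊕1⊕0⊕1⊕0⊕0 = 1
Codeword: 1110110100110011011111001110100

1110110100110011011111001110100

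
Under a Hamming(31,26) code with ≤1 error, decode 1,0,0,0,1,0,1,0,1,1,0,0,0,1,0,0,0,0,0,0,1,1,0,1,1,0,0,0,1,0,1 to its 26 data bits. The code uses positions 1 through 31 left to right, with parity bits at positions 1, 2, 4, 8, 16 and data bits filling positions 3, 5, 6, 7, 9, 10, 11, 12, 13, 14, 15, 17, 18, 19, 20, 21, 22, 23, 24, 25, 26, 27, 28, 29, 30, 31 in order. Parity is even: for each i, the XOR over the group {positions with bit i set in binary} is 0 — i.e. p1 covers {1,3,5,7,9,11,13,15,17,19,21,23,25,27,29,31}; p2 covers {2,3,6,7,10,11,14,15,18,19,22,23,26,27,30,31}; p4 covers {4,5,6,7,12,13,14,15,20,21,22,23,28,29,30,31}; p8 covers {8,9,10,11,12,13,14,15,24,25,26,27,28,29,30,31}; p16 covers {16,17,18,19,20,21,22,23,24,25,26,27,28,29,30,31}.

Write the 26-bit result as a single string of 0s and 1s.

01011100000000011011000101

s1 (pos 1,3,5,7,9,11,13,15,17,19,21,23,25,27,29,31): 1⊕0⊕1⊕1⊕1⊕0⊕0⊕0⊕0⊕0⊕1⊕0⊕1⊕0⊕1⊕1 = 0
s2 (pos 2,3,6,7,10,11,14,15,18,19,22,23,26,27,30,31): 0⊕0⊕0⊕1⊕1⊕0⊕1⊕0⊕0⊕0⊕1⊕0⊕0⊕0⊕0⊕1 = 1
s4 (pos 4,5,6,7,12,13,14,15,20,21,22,23,28,29,30,31): 0⊕1⊕0⊕1⊕0⊕0⊕1⊕0⊕0⊕1⊕1⊕0⊕0⊕1⊕0⊕1 = 1
s8 (pos 8,9,10,11,12,13,14,15,24,25,26,27,28,29,30,31): 0⊕1⊕1⊕0⊕0⊕0⊕1⊕0⊕1⊕1⊕0⊕0⊕0⊕1⊕0⊕1 = 1
s16 (pos 16,17,18,19,20,21,22,23,24,25,26,27,28,29,30,31): 0⊕0⊕0⊕0⊕0⊕1⊕1⊕0⊕1⊕1⊕0⊕0⊕0⊕1⊕0⊕1 = 0
Syndrome s16…s1 = 01110 → error at position 14.
Flip position 14: 1000101011000100000011011000101 → 1000101011000000000011011000101
Read data bits from positions 3,5,6,7,9,10,11,12,13,14,15,17,18,19,20,21,22,23,24,25,26,27,28,29,30,31: 01011100000000011011000101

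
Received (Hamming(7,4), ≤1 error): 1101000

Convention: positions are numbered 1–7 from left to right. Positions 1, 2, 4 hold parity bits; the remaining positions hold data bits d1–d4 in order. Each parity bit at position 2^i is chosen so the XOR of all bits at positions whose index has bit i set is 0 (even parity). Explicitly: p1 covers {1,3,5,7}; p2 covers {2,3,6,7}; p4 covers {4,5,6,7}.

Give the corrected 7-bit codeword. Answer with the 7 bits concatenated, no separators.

s1 (pos 1,3,5,7): 1⊕0⊕0⊕0 = 1
s2 (pos 2,3,6,7): 1⊕0⊕0⊕0 = 1
s4 (pos 4,5,6,7): 1⊕0⊕0⊕0 = 1
Syndrome s4…s1 = 111 → error at position 7.
Flip position 7: 1101000 → 1101001

1101001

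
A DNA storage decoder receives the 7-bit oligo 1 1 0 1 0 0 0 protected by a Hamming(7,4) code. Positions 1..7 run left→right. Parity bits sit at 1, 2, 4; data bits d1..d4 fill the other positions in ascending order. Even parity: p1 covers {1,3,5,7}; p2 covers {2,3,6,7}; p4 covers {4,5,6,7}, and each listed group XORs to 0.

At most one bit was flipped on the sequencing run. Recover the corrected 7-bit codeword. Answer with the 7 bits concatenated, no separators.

1101001

s1 (pos 1,3,5,7): 1⊕0⊕0⊕0 = 1
s2 (pos 2,3,6,7): 1⊕0⊕0⊕0 = 1
s4 (pos 4,5,6,7): 1⊕0⊕0⊕0 = 1
Syndrome s4…s1 = 111 → error at position 7.
Flip position 7: 1101000 → 1101001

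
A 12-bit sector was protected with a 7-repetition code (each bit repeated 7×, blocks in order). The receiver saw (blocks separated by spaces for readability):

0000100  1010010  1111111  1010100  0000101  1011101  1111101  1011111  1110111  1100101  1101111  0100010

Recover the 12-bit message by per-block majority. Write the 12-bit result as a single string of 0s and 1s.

Block 1 (0000100): 1 one → 0
Block 2 (1010010): 3 ones → 0
Block 3 (1111111): 7 ones → 1
Block 4 (1010100): 3 ones → 0
Block 5 (0000101): 2 ones → 0
Block 6 (1011101): 5 ones → 1
Block 7 (1111101): 6 ones → 1
Block 8 (1011111): 6 ones → 1
Block 9 (1110111): 6 ones → 1
Block 10 (1100101): 4 ones → 1
Block 11 (1101111): 6 ones → 1
Block 12 (0100010): 2 ones → 0

001001111110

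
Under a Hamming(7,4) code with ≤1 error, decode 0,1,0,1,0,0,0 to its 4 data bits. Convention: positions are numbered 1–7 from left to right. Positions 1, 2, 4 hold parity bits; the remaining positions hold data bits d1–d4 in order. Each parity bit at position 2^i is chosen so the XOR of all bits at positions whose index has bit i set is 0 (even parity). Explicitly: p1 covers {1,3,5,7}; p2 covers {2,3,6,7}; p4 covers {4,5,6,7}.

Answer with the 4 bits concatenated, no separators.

s1 (pos 1,3,5,7): 0⊕0⊕0⊕0 = 0
s2 (pos 2,3,6,7): 1⊕0⊕0⊕0 = 1
s4 (pos 4,5,6,7): 1⊕0⊕0⊕0 = 1
Syndrome s4…s1 = 110 → error at position 6.
Flip position 6: 0101000 → 0101010
Read data bits from positions 3,5,6,7: 0010

0010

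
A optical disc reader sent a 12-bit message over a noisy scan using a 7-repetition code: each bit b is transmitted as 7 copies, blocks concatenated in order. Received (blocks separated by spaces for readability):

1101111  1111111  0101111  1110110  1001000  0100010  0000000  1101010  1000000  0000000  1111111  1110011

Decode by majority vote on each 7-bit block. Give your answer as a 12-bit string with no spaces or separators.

Block 1 (1101111): 6 ones → 1
Block 2 (1111111): 7 ones → 1
Block 3 (0101111): 5 ones → 1
Block 4 (1110110): 5 ones → 1
Block 5 (1001000): 2 ones → 0
Block 6 (0100010): 2 ones → 0
Block 7 (0000000): 0 ones → 0
Block 8 (1101010): 4 ones → 1
Block 9 (1000000): 1 one → 0
Block 10 (0000000): 0 ones → 0
Block 11 (1111111): 7 ones → 1
Block 12 (1110011): 5 ones → 1

111100010011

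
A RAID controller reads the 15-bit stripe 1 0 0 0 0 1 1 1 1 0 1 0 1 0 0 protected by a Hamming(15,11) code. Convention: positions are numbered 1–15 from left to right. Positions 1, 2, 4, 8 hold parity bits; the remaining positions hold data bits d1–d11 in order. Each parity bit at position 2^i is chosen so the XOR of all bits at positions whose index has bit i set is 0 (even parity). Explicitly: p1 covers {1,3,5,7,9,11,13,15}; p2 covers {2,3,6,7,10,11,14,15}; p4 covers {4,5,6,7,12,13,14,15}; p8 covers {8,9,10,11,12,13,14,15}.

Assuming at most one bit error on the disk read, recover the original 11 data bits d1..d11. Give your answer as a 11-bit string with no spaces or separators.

s1 (pos 1,3,5,7,9,11,13,15): 1⊕0⊕0⊕1⊕1⊕1⊕1⊕0 = 1
s2 (pos 2,3,6,7,10,11,14,15): 0⊕0⊕1⊕1⊕0⊕1⊕0⊕0 = 1
s4 (pos 4,5,6,7,12,13,14,15): 0⊕0⊕1⊕1⊕0⊕1⊕0⊕0 = 1
s8 (pos 8,9,10,11,12,13,14,15): 1⊕1⊕0⊕1⊕0⊕1⊕0⊕0 = 0
Syndrome s8…s1 = 0111 → error at position 7.
Flip position 7: 100001111010100 → 100001011010100
Read data bits from positions 3,5,6,7,9,10,11,12,13,14,15: 00101010100

00101010100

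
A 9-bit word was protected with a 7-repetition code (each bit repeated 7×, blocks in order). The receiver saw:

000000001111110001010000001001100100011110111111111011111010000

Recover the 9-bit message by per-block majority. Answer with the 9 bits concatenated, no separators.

010001110

Block 1 (0000000): 0 ones → 0
Block 2 (0111111): 6 ones → 1
Block 3 (0001010): 2 ones → 0
Block 4 (0000010): 1 one → 0
Block 5 (0110010): 3 ones → 0
Block 6 (0011110): 4 ones → 1
Block 7 (1111111): 7 ones → 1
Block 8 (1101111): 6 ones → 1
Block 9 (1010000): 2 ones → 0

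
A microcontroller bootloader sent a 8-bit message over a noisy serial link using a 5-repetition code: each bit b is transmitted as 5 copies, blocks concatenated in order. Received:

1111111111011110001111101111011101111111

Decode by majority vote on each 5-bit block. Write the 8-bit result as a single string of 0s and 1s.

11101111

Block 1 (11111): 5 ones → 1
Block 2 (11111): 5 ones → 1
Block 3 (01111): 4 ones → 1
Block 4 (00011): 2 ones → 0
Block 5 (11101): 4 ones → 1
Block 6 (11101): 4 ones → 1
Block 7 (11011): 4 ones → 1
Block 8 (11111): 5 ones → 1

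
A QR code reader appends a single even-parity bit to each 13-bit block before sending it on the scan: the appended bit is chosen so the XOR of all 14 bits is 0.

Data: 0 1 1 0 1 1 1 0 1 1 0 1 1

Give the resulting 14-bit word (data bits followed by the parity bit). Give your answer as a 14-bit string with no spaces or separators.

XOR of the 13 data bits: 0⊕1⊕1⊕0⊕1⊕1⊕1⊕0⊕1⊕1⊕0⊕1⊕1 = 1
Parity bit = 1 (so all 14 bits XOR to 0).

01101110110111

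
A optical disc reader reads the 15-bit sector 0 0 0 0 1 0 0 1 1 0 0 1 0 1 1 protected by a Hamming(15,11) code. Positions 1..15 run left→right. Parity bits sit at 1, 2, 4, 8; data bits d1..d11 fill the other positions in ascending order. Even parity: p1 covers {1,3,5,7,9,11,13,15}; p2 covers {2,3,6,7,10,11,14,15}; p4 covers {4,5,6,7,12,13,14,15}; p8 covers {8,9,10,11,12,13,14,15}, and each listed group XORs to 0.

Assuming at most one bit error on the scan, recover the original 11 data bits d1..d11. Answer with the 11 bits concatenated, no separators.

s1 (pos 1,3,5,7,9,11,13,15): 0⊕0⊕1⊕0⊕1⊕0⊕0⊕1 = 1
s2 (pos 2,3,6,7,10,11,14,15): 0⊕0⊕0⊕0⊕0⊕0⊕1⊕1 = 0
s4 (pos 4,5,6,7,12,13,14,15): 0⊕1⊕0⊕0⊕1⊕0⊕1⊕1 = 0
s8 (pos 8,9,10,11,12,13,14,15): 1⊕1⊕0⊕0⊕1⊕0⊕1⊕1 = 1
Syndrome s8…s1 = 1001 → error at position 9.
Flip position 9: 000010011001011 → 000010010001011
Read data bits from positions 3,5,6,7,9,10,11,12,13,14,15: 01000001011

01000001011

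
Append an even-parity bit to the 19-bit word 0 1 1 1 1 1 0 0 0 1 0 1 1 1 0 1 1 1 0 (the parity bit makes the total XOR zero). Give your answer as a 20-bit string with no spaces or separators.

01111100010111011100

XOR of the 19 data bits: 0⊕1⊕1⊕1⊕1⊕1⊕0⊕0⊕0⊕1⊕0⊕1⊕1⊕1⊕0⊕1⊕1⊕1⊕0 = 0
Parity bit = 0 (so all 20 bits XOR to 0).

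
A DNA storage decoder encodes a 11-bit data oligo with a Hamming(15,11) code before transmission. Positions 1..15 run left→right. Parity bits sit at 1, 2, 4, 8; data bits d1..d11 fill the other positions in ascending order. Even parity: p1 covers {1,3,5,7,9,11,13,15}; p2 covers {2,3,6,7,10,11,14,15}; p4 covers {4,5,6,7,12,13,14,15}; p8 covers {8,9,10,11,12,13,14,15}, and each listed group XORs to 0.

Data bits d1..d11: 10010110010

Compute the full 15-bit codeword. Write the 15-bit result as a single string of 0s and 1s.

111000110110010

Place data at non-parity positions: p1 p2 1 p4 0 0 1 p8 0 1 1 0 0 1 0
p1 (pos 1,3,5,7,9,11,13,15): XOR of data positions = 1⊕0⊕1⊕0⊕1⊕0⊕0 = 1
p2 (pos 2,3,6,7,10,11,14,15): XOR of data positions = 1⊕0⊕1⊕1⊕1⊕1⊕0 = 1
p4 (pos 4,5,6,7,12,13,14,15): XOR of data positions = 0⊕0⊕1⊕0⊕0⊕1⊕0 = 0
p8 (pos 8,9,10,11,12,13,14,15): XOR of data positions = 0⊕1⊕1⊕0⊕0⊕1⊕0 = 1
Codeword: 111000110110010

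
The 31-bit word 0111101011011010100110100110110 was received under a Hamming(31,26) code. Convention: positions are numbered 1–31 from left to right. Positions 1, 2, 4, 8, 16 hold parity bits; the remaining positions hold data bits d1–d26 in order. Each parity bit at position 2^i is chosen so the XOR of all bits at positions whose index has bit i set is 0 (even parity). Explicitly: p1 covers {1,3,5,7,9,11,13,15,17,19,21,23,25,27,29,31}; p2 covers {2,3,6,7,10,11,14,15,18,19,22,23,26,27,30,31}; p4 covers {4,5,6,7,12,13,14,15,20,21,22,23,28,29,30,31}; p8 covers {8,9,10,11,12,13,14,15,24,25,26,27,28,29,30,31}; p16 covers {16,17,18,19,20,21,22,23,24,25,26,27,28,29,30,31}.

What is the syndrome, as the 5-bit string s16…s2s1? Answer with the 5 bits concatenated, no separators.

s1 (pos 1,3,5,7,9,11,13,15,17,19,21,23,25,27,29,31): 0⊕1⊕1⊕1⊕1⊕0⊕1⊕1⊕1⊕0⊕1⊕1⊕0⊕1⊕1⊕0 = 1
s2 (pos 2,3,6,7,10,11,14,15,18,19,22,23,26,27,30,31): 1⊕1⊕0⊕1⊕1⊕0⊕0⊕1⊕0⊕0⊕0⊕1⊕1⊕1⊕1⊕0 = 1
s4 (pos 4,5,6,7,12,13,14,15,20,21,22,23,28,29,30,31): 1⊕1⊕0⊕1⊕1⊕1⊕0⊕1⊕1⊕1⊕0⊕1⊕0⊕1⊕1⊕0 = 1
s8 (pos 8,9,10,11,12,13,14,15,24,25,26,27,28,29,30,31): 0⊕1⊕1⊕0⊕1⊕1⊕0⊕1⊕0⊕0⊕1⊕1⊕0⊕1⊕1⊕0 = 1
s16 (pos 16,17,18,19,20,21,22,23,24,25,26,27,28,29,30,31): 0⊕1⊕0⊕0⊕1⊕1⊕0⊕1⊕0⊕0⊕1⊕1⊕0⊕1⊕1⊕0 = 0
Syndrome s16…s1 = 01111 → error at position 15.

01111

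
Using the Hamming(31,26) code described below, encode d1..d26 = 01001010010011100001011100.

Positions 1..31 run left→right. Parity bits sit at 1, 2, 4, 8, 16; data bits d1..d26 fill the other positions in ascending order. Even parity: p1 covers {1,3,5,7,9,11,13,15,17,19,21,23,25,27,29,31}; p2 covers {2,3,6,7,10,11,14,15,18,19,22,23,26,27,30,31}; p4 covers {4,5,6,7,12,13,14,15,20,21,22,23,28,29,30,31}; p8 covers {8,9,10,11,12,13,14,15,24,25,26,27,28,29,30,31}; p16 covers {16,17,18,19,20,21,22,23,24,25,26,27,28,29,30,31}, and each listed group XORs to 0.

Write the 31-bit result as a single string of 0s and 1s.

1101100110100101011100001011100

Place data at non-parity positions: p1 p2 0 p4 1 0 0 p8 1 0 1 0 0 1 0 p16 0 1 1 1 0 0 0 0 1 0 1 1 1 0 0
p1 (pos 1,3,5,7,9,11,13,15,17,19,21,23,25,27,29,31): XOR of data positions = 0⊕1⊕0⊕1⊕1⊕0⊕0⊕0⊕1⊕0⊕0⊕1⊕1⊕1⊕0 = 1
p2 (pos 2,3,6,7,10,11,14,15,18,19,22,23,26,27,30,31): XOR of data positions = 0⊕0⊕0⊕0⊕1⊕1⊕0⊕1⊕1⊕0⊕0⊕0⊕1⊕0⊕0 = 1
p4 (pos 4,5,6,7,12,13,14,15,20,21,22,23,28,29,30,31): XOR of data positions = 1⊕0⊕0⊕0⊕0⊕1⊕0⊕1⊕0⊕0⊕0⊕1⊕1⊕0⊕0 = 1
p8 (pos 8,9,10,11,12,13,14,15,24,25,26,27,28,29,30,31): XOR of data positions = 1⊕0⊕1⊕0⊕0⊕1⊕0⊕0⊕1⊕0⊕1⊕1⊕1⊕0⊕0 = 1
p16 (pos 16,17,18,19,20,21,22,23,24,25,26,27,28,29,30,31): XOR of data positions = 0⊕1⊕1⊕1⊕0⊕0⊕0⊕0⊕1⊕0⊕1⊕1⊕1⊕0⊕0 = 1
Codeword: 1101100110100101011100001011100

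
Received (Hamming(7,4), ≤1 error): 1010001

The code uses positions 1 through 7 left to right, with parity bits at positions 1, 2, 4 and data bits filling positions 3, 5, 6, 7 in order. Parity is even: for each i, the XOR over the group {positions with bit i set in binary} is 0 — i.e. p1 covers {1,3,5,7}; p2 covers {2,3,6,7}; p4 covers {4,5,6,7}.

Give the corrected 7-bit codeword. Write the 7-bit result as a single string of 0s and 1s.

1010101

s1 (pos 1,3,5,7): 1⊕1⊕0⊕1 = 1
s2 (pos 2,3,6,7): 0⊕1⊕0⊕1 = 0
s4 (pos 4,5,6,7): 0⊕0⊕0⊕1 = 1
Syndrome s4…s1 = 101 → error at position 5.
Flip position 5: 1010001 → 1010101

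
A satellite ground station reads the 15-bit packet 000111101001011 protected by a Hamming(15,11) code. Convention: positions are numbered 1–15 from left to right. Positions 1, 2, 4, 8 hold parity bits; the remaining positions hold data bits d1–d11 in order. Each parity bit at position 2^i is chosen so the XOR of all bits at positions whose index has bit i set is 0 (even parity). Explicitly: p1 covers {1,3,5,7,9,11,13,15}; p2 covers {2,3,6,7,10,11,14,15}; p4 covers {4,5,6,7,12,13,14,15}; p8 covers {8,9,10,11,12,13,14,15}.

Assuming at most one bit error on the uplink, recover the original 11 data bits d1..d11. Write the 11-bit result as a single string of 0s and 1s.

01111001011

s1 (pos 1,3,5,7,9,11,13,15): 0⊕0⊕1⊕1⊕1⊕0⊕0⊕1 = 0
s2 (pos 2,3,6,7,10,11,14,15): 0⊕0⊕1⊕1⊕0⊕0⊕1⊕1 = 0
s4 (pos 4,5,6,7,12,13,14,15): 1⊕1⊕1⊕1⊕1⊕0⊕1⊕1 = 1
s8 (pos 8,9,10,11,12,13,14,15): 0⊕1⊕0⊕0⊕1⊕0⊕1⊕1 = 0
Syndrome s8…s1 = 0100 → error at position 4.
Flip position 4: 000111101001011 → 000011101001011
Read data bits from positions 3,5,6,7,9,10,11,12,13,14,15: 01111001011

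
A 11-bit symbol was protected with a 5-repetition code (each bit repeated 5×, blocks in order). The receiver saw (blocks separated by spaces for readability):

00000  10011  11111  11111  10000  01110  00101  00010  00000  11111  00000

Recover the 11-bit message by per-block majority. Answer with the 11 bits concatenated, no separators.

01110100010

Block 1 (00000): 0 ones → 0
Block 2 (10011): 3 ones → 1
Block 3 (11111): 5 ones → 1
Block 4 (11111): 5 ones → 1
Block 5 (10000): 1 one → 0
Block 6 (01110): 3 ones → 1
Block 7 (00101): 2 ones → 0
Block 8 (00010): 1 one → 0
Block 9 (00000): 0 ones → 0
Block 10 (11111): 5 ones → 1
Block 11 (00000): 0 ones → 0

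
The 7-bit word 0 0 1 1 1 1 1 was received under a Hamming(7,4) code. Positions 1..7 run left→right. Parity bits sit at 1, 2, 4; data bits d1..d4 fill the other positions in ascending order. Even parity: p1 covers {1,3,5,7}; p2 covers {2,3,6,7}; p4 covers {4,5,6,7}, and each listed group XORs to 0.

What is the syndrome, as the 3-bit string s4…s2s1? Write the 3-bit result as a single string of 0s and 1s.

s1 (pos 1,3,5,7): 0⊕1⊕1⊕1 = 1
s2 (pos 2,3,6,7): 0⊕1⊕1⊕1 = 1
s4 (pos 4,5,6,7): 1⊕1⊕1⊕1 = 0
Syndrome s4…s1 = 011 → error at position 3.

011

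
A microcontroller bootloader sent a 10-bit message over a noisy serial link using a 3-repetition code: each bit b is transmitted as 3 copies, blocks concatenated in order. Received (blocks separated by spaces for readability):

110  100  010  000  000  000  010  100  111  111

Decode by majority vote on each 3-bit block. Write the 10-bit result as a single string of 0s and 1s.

Block 1 (110): 2 ones → 1
Block 2 (100): 1 one → 0
Block 3 (010): 1 one → 0
Block 4 (000): 0 ones → 0
Block 5 (000): 0 ones → 0
Block 6 (000): 0 ones → 0
Block 7 (010): 1 one → 0
Block 8 (100): 1 one → 0
Block 9 (111): 3 ones → 1
Block 10 (111): 3 ones → 1

1000000011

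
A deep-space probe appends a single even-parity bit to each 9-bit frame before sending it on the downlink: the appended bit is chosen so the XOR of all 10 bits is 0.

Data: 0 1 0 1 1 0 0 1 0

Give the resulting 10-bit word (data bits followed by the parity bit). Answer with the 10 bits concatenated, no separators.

0101100100

XOR of the 9 data bits: 0⊕1⊕0⊕1⊕1⊕0⊕0⊕1⊕0 = 0
Parity bit = 0 (so all 10 bits XOR to 0).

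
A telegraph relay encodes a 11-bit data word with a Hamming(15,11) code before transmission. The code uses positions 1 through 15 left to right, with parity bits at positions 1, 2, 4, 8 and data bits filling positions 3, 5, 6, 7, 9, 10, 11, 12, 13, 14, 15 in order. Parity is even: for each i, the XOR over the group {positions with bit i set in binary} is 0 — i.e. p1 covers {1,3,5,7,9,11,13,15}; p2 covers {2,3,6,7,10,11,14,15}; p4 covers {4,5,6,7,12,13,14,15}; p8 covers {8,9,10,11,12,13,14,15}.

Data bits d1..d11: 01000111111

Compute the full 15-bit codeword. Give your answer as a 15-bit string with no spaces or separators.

Place data at non-parity positions: p1 p2 0 p4 1 0 0 p8 0 1 1 1 1 1 1
p1 (pos 1,3,5,7,9,11,13,15): XOR of data positions = 0⊕1⊕0⊕0⊕1⊕1⊕1 = 0
p2 (pos 2,3,6,7,10,11,14,15): XOR of data positions = 0⊕0⊕0⊕1⊕1⊕1⊕1 = 0
p4 (pos 4,5,6,7,12,13,14,15): XOR of data positions = 1⊕0⊕0⊕1⊕1⊕1⊕1 = 1
p8 (pos 8,9,10,11,12,13,14,15): XOR of data positions = 0⊕1⊕1⊕1⊕1⊕1⊕1 = 0
Codeword: 000110000111111

000110000111111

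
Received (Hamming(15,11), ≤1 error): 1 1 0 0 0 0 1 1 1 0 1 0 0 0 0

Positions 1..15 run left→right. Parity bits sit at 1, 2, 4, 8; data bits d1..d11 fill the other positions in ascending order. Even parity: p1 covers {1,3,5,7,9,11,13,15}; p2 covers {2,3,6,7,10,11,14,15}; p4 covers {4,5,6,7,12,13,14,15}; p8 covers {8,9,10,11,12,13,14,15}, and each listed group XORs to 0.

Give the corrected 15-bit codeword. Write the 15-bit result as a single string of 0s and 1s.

110000111010010

s1 (pos 1,3,5,7,9,11,13,15): 1⊕0⊕0⊕1⊕1⊕1⊕0⊕0 = 0
s2 (pos 2,3,6,7,10,11,14,15): 1⊕0⊕0⊕1⊕0⊕1⊕0⊕0 = 1
s4 (pos 4,5,6,7,12,13,14,15): 0⊕0⊕0⊕1⊕0⊕0⊕0⊕0 = 1
s8 (pos 8,9,10,11,12,13,14,15): 1⊕1⊕0⊕1⊕0⊕0⊕0⊕0 = 1
Syndrome s8…s1 = 1110 → error at position 14.
Flip position 14: 110000111010000 → 110000111010010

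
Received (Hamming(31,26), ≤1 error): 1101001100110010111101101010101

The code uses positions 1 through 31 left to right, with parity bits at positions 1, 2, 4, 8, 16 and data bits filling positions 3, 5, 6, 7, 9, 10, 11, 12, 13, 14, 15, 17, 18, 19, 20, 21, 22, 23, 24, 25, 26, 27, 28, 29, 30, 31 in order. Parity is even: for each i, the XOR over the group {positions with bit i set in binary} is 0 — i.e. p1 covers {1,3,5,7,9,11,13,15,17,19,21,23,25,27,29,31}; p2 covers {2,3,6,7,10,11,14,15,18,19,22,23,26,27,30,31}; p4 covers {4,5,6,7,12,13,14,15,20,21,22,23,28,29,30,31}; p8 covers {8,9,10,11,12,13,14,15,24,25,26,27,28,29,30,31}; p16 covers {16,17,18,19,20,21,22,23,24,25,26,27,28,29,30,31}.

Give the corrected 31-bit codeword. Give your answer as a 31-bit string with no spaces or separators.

s1 (pos 1,3,5,7,9,11,13,15,17,19,21,23,25,27,29,31): 1⊕0⊕0⊕1⊕0⊕1⊕0⊕1⊕1⊕1⊕0⊕1⊕1⊕1⊕1⊕1 = 1
s2 (pos 2,3,6,7,10,11,14,15,18,19,22,23,26,27,30,31): 1⊕0⊕0⊕1⊕0⊕1⊕0⊕1⊕1⊕1⊕1⊕1⊕0⊕1⊕0⊕1 = 0
s4 (pos 4,5,6,7,12,13,14,15,20,21,22,23,28,29,30,31): 1⊕0⊕0⊕1⊕1⊕0⊕0⊕1⊕1⊕0⊕1⊕1⊕0⊕1⊕0⊕1 = 1
s8 (pos 8,9,10,11,12,13,14,15,24,25,26,27,28,29,30,31): 1⊕0⊕0⊕1⊕1⊕0⊕0⊕1⊕0⊕1⊕0⊕1⊕0⊕1⊕0⊕1 = 0
s16 (pos 16,17,18,19,20,21,22,23,24,25,26,27,28,29,30,31): 0⊕1⊕1⊕1⊕1⊕0⊕1⊕1⊕0⊕1⊕0⊕1⊕0⊕1⊕0⊕1 = 0
Syndrome s16…s1 = 00101 → error at position 5.
Flip position 5: 1101001100110010111101101010101 → 1101101100110010111101101010101

1101101100110010111101101010101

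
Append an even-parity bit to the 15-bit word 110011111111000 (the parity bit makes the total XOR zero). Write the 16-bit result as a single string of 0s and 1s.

XOR of the 15 data bits: 1⊕1⊕0⊕0⊕1⊕1⊕1⊕1⊕1⊕1⊕1⊕1⊕0⊕0⊕0 = 0
Parity bit = 0 (so all 16 bits XOR to 0).

1100111111110000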